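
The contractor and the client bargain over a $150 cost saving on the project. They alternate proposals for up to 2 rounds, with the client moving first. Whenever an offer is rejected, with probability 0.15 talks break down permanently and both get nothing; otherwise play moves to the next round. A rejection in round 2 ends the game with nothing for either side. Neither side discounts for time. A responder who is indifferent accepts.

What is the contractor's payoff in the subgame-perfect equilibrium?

127.5

By backward induction:
Round 2 (the contractor proposes): the client will accept anything ≥ 0, so the contractor offers 0 and keeps 150.
Round 1 (the client proposes): rejecting gives the contractor an expected 0.85 × 150 = 127.5; the client offers that and keeps 22.5.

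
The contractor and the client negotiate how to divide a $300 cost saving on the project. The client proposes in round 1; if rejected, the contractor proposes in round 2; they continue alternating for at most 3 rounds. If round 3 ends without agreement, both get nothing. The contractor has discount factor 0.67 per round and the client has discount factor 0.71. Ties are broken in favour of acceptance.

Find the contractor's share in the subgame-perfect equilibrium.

By backward induction:
Round 3 (the client proposes): the contractor will accept anything ≥ 0, so the client offers 0 and keeps 300.
Round 2 (the contractor proposes): the client can get 300 next round, worth 0.71 × 300 = 213 now; the contractor offers that and keeps 87.
Round 1 (the client proposes): the contractor can get 87 next round, worth 0.67 × 87 = 58.29 now. The client offers 58.29 and keeps 300 − 58.29 = 241.71.

58.29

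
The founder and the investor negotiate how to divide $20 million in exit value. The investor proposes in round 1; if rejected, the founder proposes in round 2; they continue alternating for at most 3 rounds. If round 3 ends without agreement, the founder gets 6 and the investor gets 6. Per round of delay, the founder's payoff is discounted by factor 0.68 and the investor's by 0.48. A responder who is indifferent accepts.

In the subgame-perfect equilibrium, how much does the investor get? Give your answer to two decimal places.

10.97

Solve by backward induction from round 3.
Round 3 (the investor proposes): the founder gets 6 if talks fail, so the investor offers 6 and keeps 14.
Round 2 (the founder proposes): the investor can get 14 next round, worth 0.48 × 14 = 6.72 now; the founder offers that and keeps 13.28.
Round 1 (the investor proposes): the founder can get 13.28 next round, worth 0.68 × 13.28 = 9.0304 now; the investor offers that and keeps 10.9696.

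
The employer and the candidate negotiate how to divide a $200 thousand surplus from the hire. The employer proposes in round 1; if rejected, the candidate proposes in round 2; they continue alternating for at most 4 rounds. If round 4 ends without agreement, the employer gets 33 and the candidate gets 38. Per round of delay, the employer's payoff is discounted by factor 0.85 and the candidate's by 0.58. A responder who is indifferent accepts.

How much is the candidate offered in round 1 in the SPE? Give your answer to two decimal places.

65.15

Work backward from the last round.
Round 4 (the candidate proposes): the employer gets 33 if talks fail, so the candidate offers 33 and keeps 167.
Round 3 (the employer proposes): the candidate can get 167 next round, worth 0.58 × 167 = 96.86 now, so the employer offers 96.86, keeping 103.14.
Round 2 (the candidate proposes): the employer can get 103.14 next round, worth 0.85 × 103.14 = 87.669 now; the candidate offers that and keeps 112.331.
Round 1 (the employer proposes): the candidate can get 112.331 next round, worth 0.58 × 112.331 = 65.15198 now; the employer offers that and keeps 134.84802.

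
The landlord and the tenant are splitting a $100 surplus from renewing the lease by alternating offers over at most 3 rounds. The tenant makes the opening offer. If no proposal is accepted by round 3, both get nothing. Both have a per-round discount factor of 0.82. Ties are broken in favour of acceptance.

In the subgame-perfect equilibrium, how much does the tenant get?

85.24

Round 3 (the tenant proposes): the landlord will accept anything ≥ 0, so the tenant offers 0 and keeps 100.
Round 2 (the landlord proposes): the tenant can get 100 next round, worth 0.82 × 100 = 82 now, so the landlord offers 82, keeping 18.
Round 1 (the tenant proposes): the landlord can get 18 next round, worth 0.82 × 18 = 14.76 now; the tenant offers that and keeps 85.24.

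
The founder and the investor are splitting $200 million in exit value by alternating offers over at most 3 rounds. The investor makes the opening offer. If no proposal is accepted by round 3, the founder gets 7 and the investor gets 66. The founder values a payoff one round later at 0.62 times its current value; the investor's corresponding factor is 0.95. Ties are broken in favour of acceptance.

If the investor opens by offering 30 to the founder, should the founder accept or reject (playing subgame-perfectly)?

Accept

Round 3 (the investor proposes): the founder gets 7 if talks fail, so the investor offers 7 and keeps 193.
Round 2 (the founder proposes): the investor can get 193 next round, worth 0.95 × 193 = 183.35 now, so the founder offers 183.35, keeping 16.65.
So by rejecting in round 1, the founder gets 16.65 next round, worth 0.62 × 16.65 = 10.323 now.
Offer 30 ≥ 10.323, so the founder accepts.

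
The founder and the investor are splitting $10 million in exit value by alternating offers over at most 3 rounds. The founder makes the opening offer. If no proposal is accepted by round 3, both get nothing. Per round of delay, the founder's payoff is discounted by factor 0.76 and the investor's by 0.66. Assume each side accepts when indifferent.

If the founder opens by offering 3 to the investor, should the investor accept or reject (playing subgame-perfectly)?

Round 3 (the founder proposes): rejection yields 0 for the investor; the founder offers 0 and keeps 10.
Round 2 (the investor proposes): the founder can get 10 next round, worth 0.76 × 10 = 7.6 now. The investor offers 7.6 and keeps 10 − 7.6 = 2.4.
So by rejecting in round 1, the investor gets 2.4 next round, worth 0.66 × 2.4 = 1.584 now.
Offer 3 ≥ 1.584, so the investor accepts.

Accept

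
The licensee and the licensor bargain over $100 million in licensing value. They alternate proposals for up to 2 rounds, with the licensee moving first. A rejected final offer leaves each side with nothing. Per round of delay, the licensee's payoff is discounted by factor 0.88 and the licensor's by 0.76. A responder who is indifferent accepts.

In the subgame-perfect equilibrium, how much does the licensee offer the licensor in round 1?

Round 2 (the licensor proposes): rejection yields 0 for the licensee; the licensor offers 0 and keeps 100.
Round 1 (the licensee proposes): the licensor can get 100 next round, worth 0.76 × 100 = 76 now, so the licensee offers 76, keeping 24.

76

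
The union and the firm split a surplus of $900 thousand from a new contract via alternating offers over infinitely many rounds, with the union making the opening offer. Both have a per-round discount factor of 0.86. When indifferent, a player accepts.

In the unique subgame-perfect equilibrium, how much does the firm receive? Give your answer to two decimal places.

Let x be the union's share when the union proposes and y be the firm's share when the firm proposes.
The firm accepts iff offered ≥ 0.86·y, so x = 900 − 0.86y. Symmetrically y = 900 − 0.86x.
Substituting: x = 900 − 0.86(900 − 0.86x), giving x(1 − 0.86·0.86) = 900(1 − 0.86).
So x = 900 × 0.14 / 0.2604 ≈ 483.8710, and the firm receives 900 − x ≈ 416.1290.

416.13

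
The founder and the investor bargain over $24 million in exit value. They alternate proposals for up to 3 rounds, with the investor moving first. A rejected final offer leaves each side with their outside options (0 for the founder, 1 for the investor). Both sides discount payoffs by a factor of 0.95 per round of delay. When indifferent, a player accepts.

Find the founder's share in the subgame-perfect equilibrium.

Round 3 (the investor proposes): rejection yields 0 for the founder; the investor offers 0 and keeps 24.
Round 2 (the founder proposes): the investor can get 24 next round, worth 0.95 × 24 = 22.8 now; the founder offers that and keeps 1.2.
Round 1 (the investor proposes): the founder can get 1.2 next round, worth 0.95 × 1.2 = 1.14 now. The investor offers 1.14 and keeps 24 − 1.14 = 22.86.

1.14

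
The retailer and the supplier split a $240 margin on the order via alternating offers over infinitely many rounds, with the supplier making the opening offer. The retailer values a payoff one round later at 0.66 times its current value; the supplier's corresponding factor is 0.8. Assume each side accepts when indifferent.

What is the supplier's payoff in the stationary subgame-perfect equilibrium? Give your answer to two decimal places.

In a stationary SPE each proposer offers the other exactly their discounted continuation value.
If the supplier keeps x when proposing and the retailer keeps y when proposing, then x = 240 − 0.66y and y = 240 − 0.8x.
Solving: x = 240(1 − 0.66) / (1 − 0.8·0.66) = 81.6 / 0.472 ≈ 172.8814.
The retailer gets 240 − 172.8814 ≈ 67.1186.

172.88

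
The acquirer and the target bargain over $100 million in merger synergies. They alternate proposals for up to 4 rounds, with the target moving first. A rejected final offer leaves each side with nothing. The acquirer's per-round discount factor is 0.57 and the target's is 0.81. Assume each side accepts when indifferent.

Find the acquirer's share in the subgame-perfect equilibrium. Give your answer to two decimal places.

37.15

Round 4 (the acquirer proposes): rejection yields 0 for the target; the acquirer offers 0 and keeps 100.
Round 3 (the target proposes): the acquirer can get 100 next round, worth 0.57 × 100 = 57 now, so the target offers 57, keeping 43.
Round 2 (the acquirer proposes): the target can get 43 next round, worth 0.81 × 43 = 34.83 now, so the acquirer offers 34.83, keeping 65.17.
Round 1 (the target proposes): the acquirer can get 65.17 next round, worth 0.57 × 65.17 = 37.1469 now, so the target offers 37.1469, keeping 62.8531.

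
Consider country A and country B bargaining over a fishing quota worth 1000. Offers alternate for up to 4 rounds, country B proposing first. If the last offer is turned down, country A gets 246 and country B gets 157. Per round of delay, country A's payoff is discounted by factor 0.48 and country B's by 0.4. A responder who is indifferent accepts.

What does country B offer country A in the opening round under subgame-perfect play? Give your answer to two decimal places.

By backward induction:
Round 4 (country A proposes): country B gets 157 if talks fail, so country A offers 157 and keeps 843.
Round 3 (country B proposes): country A can get 843 next round, worth 0.48 × 843 = 404.64 now; country B offers that and keeps 595.36.
Round 2 (country A proposes): country B can get 595.36 next round, worth 0.4 × 595.36 = 238.144 now. Country A offers 238.144 and keeps 1000 − 238.144 = 761.856.
Round 1 (country B proposes): country A can get 761.856 next round, worth 0.48 × 761.856 = 365.69088 now, so country B offers 365.69088, keeping 634.30912.

365.69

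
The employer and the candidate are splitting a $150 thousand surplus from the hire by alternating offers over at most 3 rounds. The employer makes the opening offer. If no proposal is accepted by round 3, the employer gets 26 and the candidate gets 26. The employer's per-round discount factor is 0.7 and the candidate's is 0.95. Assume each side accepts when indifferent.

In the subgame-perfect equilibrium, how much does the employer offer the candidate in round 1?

60.04

Round 3 (the employer proposes): the candidate gets 26 if talks fail, so the employer offers 26 and keeps 124.
Round 2 (the candidate proposes): the employer can get 124 next round, worth 0.7 × 124 = 86.8 now. The candidate offers 86.8 and keeps 150 − 86.8 = 63.2.
Round 1 (the employer proposes): the candidate can get 63.2 next round, worth 0.95 × 63.2 = 60.04 now. The employer offers 60.04 and keeps 150 − 60.04 = 89.96.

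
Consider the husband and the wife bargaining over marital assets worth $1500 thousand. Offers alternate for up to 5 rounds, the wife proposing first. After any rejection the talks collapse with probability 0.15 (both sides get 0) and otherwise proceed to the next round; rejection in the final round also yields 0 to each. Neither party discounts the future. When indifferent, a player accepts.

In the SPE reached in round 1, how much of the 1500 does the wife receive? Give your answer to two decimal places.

1170.57

By backward induction:
Round 5 (the wife proposes): the husband will accept anything ≥ 0, so the wife offers 0 and keeps 1500.
Round 4 (the husband proposes): rejecting gives the wife an expected 0.85 × 1500 = 1275; the husband offers that and keeps 225.
Round 3 (the wife proposes): rejecting gives the husband an expected 0.85 × 225 = 191.25; the wife offers that and keeps 1308.75.
Round 2 (the husband proposes): rejecting gives the wife an expected 0.85 × 1308.75 = 1112.4375. The husband offers 1112.4375 and keeps 1500 − 1112.4375 = 387.5625.
Round 1 (the wife proposes): rejecting gives the husband an expected 0.85 × 387.5625 = 329.428125. The wife offers 329.428125 and keeps 1500 − 329.428125 = 1170.571875.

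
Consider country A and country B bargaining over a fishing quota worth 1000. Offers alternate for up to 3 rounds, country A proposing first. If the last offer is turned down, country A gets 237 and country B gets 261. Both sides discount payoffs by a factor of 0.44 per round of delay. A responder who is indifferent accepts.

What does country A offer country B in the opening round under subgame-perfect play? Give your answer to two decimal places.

296.93

Round 3 (country A proposes): country B gets 261 if talks fail, so country A offers 261 and keeps 739.
Round 2 (country B proposes): country A can get 739 next round, worth 0.44 × 739 = 325.16 now. Country B offers 325.16 and keeps 1000 − 325.16 = 674.84.
Round 1 (country A proposes): country B can get 674.84 next round, worth 0.44 × 674.84 = 296.9296 now. Country A offers 296.9296 and keeps 1000 − 296.9296 = 703.0704.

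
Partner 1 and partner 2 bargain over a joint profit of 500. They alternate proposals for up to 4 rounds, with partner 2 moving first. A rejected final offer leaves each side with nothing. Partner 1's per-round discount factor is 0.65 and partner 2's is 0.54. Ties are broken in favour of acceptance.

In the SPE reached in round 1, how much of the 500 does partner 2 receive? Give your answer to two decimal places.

Round 4 (partner 1 proposes): partner 2 will accept anything ≥ 0, so partner 1 offers 0 and keeps 500.
Round 3 (partner 2 proposes): partner 1 can get 500 next round, worth 0.65 × 500 = 325 now; partner 2 offers that and keeps 175.
Round 2 (partner 1 proposes): partner 2 can get 175 next round, worth 0.54 × 175 = 94.5 now, so partner 1 offers 94.5, keeping 405.5.
Round 1 (partner 2 proposes): partner 1 can get 405.5 next round, worth 0.65 × 405.5 = 263.575 now; partner 2 offers that and keeps 236.425.

236.43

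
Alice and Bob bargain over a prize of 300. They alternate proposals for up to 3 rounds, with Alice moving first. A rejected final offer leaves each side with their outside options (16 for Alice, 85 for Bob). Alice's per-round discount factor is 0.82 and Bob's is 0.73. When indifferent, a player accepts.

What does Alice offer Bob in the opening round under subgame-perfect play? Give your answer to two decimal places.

90.30

Round 3 (Alice proposes): Bob gets 85 if talks fail, so Alice offers 85 and keeps 215.
Round 2 (Bob proposes): Alice can get 215 next round, worth 0.82 × 215 = 176.3 now, so Bob offers 176.3, keeping 123.7.
Round 1 (Alice proposes): Bob can get 123.7 next round, worth 0.73 × 123.7 = 90.301 now; Alice offers that and keeps 209.699.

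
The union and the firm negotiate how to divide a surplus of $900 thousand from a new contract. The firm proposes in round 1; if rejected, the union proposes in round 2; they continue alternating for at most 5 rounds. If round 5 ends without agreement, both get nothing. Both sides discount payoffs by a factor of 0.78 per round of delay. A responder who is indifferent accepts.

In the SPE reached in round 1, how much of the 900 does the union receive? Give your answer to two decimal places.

248.40

Round 5 (the firm proposes): the union will accept anything ≥ 0, so the firm offers 0 and keeps 900.
Round 4 (the union proposes): the firm can get 900 next round, worth 0.78 × 900 = 702 now. The union offers 702 and keeps 900 − 702 = 198.
Round 3 (the firm proposes): the union can get 198 next round, worth 0.78 × 198 = 154.44 now. The firm offers 154.44 and keeps 900 − 154.44 = 745.56.
Round 2 (the union proposes): the firm can get 745.56 next round, worth 0.78 × 745.56 = 581.5368 now, so the union offers 581.5368, keeping 318.4632.
Round 1 (the firm proposes): the union can get 318.4632 next round, worth 0.78 × 318.4632 = 248.401296 now; the firm offers that and keeps 651.598704.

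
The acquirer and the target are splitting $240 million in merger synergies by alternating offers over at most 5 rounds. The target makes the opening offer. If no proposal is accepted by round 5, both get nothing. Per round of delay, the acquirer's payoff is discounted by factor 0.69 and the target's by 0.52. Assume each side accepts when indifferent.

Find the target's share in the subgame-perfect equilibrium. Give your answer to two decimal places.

By backward induction:
Round 5 (the target proposes): rejection yields 0 for the acquirer; the target offers 0 and keeps 240.
Round 4 (the acquirer proposes): the target can get 240 next round, worth 0.52 × 240 = 124.8 now; the acquirer offers that and keeps 115.2.
Round 3 (the target proposes): the acquirer can get 115.2 next round, worth 0.69 × 115.2 = 79.488 now. The target offers 79.488 and keeps 240 − 79.488 = 160.512.
Round 2 (the acquirer proposes): the target can get 160.512 next round, worth 0.52 × 160.512 = 83.46624 now. The acquirer offers 83.46624 and keeps 240 − 83.46624 = 156.53376.
Round 1 (the target proposes): the acquirer can get 156.53376 next round, worth 0.69 × 156.53376 = 108.0082944 now; the target offers that and keeps 131.9917056.

131.99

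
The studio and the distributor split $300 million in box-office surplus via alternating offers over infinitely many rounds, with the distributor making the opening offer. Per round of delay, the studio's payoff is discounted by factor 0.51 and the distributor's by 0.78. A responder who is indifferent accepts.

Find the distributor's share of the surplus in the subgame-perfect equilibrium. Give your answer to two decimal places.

In a stationary SPE each proposer offers the other exactly their discounted continuation value.
If the distributor keeps x when proposing and the studio keeps y when proposing, then x = 300 − 0.51y and y = 300 − 0.78x.
Solving: x = 300(1 − 0.51) / (1 − 0.78·0.51) = 147 / 0.6022 ≈ 244.1049.
The studio gets 300 − 244.1049 ≈ 55.8951.

244.10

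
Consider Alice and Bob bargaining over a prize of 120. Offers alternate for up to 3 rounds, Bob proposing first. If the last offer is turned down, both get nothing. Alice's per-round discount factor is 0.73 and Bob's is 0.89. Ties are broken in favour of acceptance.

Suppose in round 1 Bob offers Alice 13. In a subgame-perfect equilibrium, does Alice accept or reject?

Accept

Work out Alice's continuation value if the offer is rejected.
Round 3 (Bob proposes): rejection yields 0 for Alice; Bob offers 0 and keeps 120.
Round 2 (Alice proposes): Bob can get 120 next round, worth 0.89 × 120 = 106.8 now, so Alice offers 106.8, keeping 13.2.
So by rejecting in round 1, Alice gets 13.2 next round, worth 0.73 × 13.2 = 9.636 now.
Offer 13 ≥ 9.636, so Alice accepts.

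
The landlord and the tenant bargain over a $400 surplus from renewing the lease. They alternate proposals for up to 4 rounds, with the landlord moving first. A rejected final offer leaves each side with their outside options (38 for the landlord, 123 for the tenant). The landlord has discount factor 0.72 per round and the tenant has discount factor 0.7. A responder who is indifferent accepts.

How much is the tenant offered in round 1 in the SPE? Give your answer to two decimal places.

Round 4 (the tenant proposes): the landlord gets 38 if talks fail, so the tenant offers 38 and keeps 362.
Round 3 (the landlord proposes): the tenant can get 362 next round, worth 0.7 × 362 = 253.4 now, so the landlord offers 253.4, keeping 146.6.
Round 2 (the tenant proposes): the landlord can get 146.6 next round, worth 0.72 × 146.6 = 105.552 now, so the tenant offers 105.552, keeping 294.448.
Round 1 (the landlord proposes): the tenant can get 294.448 next round, worth 0.7 × 294.448 = 206.1136 now; the landlord offers that and keeps 193.8864.

206.11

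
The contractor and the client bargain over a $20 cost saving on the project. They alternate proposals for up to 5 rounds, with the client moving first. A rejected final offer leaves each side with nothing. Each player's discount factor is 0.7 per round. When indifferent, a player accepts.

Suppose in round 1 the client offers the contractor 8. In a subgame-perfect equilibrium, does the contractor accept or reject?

Accept

Work out the contractor's continuation value if the offer is rejected.
Round 5 (the client proposes): rejection yields 0 for the contractor; the client offers 0 and keeps 20.
Round 4 (the contractor proposes): the client can get 20 next round, worth 0.7 × 20 = 14 now, so the contractor offers 14, keeping 6.
Round 3 (the client proposes): the contractor can get 6 next round, worth 0.7 × 6 = 4.2 now, so the client offers 4.2, keeping 15.8.
Round 2 (the contractor proposes): the client can get 15.8 next round, worth 0.7 × 15.8 = 11.06 now; the contractor offers that and keeps 8.94.
So by rejecting in round 1, the contractor gets 8.94 next round, worth 0.7 × 8.94 = 6.258 now.
Offer 8 ≥ 6.258, so the contractor accepts.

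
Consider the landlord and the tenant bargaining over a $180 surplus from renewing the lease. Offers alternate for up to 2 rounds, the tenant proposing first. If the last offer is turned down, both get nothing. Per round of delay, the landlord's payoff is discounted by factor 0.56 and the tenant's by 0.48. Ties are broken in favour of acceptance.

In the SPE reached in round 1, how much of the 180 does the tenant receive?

Work backward from the last round.
Round 2 (the landlord proposes): rejection yields 0 for the tenant; the landlord offers 0 and keeps 180.
Round 1 (the tenant proposes): the landlord can get 180 next round, worth 0.56 × 180 = 100.8 now. The tenant offers 100.8 and keeps 180 − 100.8 = 79.2.

79.2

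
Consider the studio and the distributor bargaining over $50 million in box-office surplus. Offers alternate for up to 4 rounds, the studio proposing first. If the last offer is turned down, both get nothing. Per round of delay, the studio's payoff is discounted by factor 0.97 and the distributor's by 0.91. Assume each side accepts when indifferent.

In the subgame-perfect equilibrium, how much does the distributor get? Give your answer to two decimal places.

Round 4 (the distributor proposes): rejection yields 0 for the studio; the distributor offers 0 and keeps 50.
Round 3 (the studio proposes): the distributor can get 50 next round, worth 0.91 × 50 = 45.5 now. The studio offers 45.5 and keeps 50 − 45.5 = 4.5.
Round 2 (the distributor proposes): the studio can get 4.5 next round, worth 0.97 × 4.5 = 4.365 now, so the distributor offers 4.365, keeping 45.635.
Round 1 (the studio proposes): the distributor can get 45.635 next round, worth 0.91 × 45.635 = 41.52785 now. The studio offers 41.52785 and keeps 50 − 41.52785 = 8.47215.

41.53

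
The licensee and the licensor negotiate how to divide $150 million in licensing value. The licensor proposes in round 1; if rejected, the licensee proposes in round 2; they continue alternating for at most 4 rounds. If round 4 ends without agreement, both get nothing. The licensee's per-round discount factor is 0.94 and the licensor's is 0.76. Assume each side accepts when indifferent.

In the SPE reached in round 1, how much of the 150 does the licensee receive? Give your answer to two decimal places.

Round 4 (the licensee proposes): rejection yields 0 for the licensor; the licensee offers 0 and keeps 150.
Round 3 (the licensor proposes): the licensee can get 150 next round, worth 0.94 × 150 = 141 now, so the licensor offers 141, keeping 9.
Round 2 (the licensee proposes): the licensor can get 9 next round, worth 0.76 × 9 = 6.84 now; the licensee offers that and keeps 143.16.
Round 1 (the licensor proposes): the licensee can get 143.16 next round, worth 0.94 × 143.16 = 134.5704 now. The licensor offers 134.5704 and keeps 150 − 134.5704 = 15.4296.

134.57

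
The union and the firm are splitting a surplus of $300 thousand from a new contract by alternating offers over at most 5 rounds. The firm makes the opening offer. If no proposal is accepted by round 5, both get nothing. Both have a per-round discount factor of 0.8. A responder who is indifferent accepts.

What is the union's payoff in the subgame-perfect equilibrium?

Round 5 (the firm proposes): the union will accept anything ≥ 0, so the firm offers 0 and keeps 300.
Round 4 (the union proposes): the firm can get 300 next round, worth 0.8 × 300 = 240 now. The union offers 240 and keeps 300 − 240 = 60.
Round 3 (the firm proposes): the union can get 60 next round, worth 0.8 × 60 = 48 now. The firm offers 48 and keeps 300 − 48 = 252.
Round 2 (the union proposes): the firm can get 252 next round, worth 0.8 × 252 = 201.6 now, so the union offers 201.6, keeping 98.4.
Round 1 (the firm proposes): the union can get 98.4 next round, worth 0.8 × 98.4 = 78.72 now. The firm offers 78.72 and keeps 300 − 78.72 = 221.28.

78.72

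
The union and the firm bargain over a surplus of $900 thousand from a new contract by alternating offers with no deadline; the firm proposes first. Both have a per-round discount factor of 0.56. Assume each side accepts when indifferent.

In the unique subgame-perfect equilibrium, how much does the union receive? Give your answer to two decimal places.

323.08

In a stationary SPE each proposer offers the other exactly their discounted continuation value.
If the firm keeps x when proposing and the union keeps y when proposing, then x = 900 − 0.56y and y = 900 − 0.56x.
Solving: x = 900(1 − 0.56) / (1 − 0.56·0.56) = 396 / 0.6864 ≈ 576.9231.
The union gets 900 − 576.9231 ≈ 323.0769.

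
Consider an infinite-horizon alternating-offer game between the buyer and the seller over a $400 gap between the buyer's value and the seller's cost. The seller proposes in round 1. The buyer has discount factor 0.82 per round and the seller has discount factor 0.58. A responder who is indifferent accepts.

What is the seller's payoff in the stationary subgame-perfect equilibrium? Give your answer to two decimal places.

When the seller proposes, the buyer accepts any offer worth at least 0.82 times what the buyer would get by proposing next round; and vice versa.
This gives x = 400 − 0.82y and y = 400 − 0.58x, where x and y are each side's share when it proposes.
Hence (1 − 0.82·0.58)x = 400(1 − 0.82), i.e. 0.5244·x = 72.
x ≈ 137.2998; the buyer's share is 400 − x ≈ 262.7002.

137.30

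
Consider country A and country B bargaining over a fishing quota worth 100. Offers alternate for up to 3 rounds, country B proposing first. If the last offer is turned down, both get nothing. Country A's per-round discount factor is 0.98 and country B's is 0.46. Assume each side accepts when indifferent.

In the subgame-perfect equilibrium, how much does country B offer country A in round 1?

Round 3 (country B proposes): country A will accept anything ≥ 0, so country B offers 0 and keeps 100.
Round 2 (country A proposes): country B can get 100 next round, worth 0.46 × 100 = 46 now. Country A offers 46 and keeps 100 − 46 = 54.
Round 1 (country B proposes): country A can get 54 next round, worth 0.98 × 54 = 52.92 now, so country B offers 52.92, keeping 47.08.

52.92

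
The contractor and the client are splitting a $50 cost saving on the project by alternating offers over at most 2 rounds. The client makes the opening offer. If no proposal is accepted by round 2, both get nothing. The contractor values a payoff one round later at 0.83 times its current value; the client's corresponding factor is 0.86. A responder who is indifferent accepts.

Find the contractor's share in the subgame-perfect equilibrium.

41.5

Solve by backward induction from round 2.
Round 2 (the contractor proposes): the client will accept anything ≥ 0, so the contractor offers 0 and keeps 50.
Round 1 (the client proposes): the contractor can get 50 next round, worth 0.83 × 50 = 41.5 now; the client offers that and keeps 8.5.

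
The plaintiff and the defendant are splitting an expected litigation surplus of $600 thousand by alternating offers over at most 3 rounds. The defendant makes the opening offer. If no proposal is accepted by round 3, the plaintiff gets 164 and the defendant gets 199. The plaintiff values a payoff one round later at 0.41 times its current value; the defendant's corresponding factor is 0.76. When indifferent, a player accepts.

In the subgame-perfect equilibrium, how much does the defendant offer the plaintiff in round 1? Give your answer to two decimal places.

110.14

Round 3 (the defendant proposes): the plaintiff gets 164 if talks fail, so the defendant offers 164 and keeps 436.
Round 2 (the plaintiff proposes): the defendant can get 436 next round, worth 0.76 × 436 = 331.36 now; the plaintiff offers that and keeps 268.64.
Round 1 (the defendant proposes): the plaintiff can get 268.64 next round, worth 0.41 × 268.64 = 110.1424 now, so the defendant offers 110.1424, keeping 489.8576.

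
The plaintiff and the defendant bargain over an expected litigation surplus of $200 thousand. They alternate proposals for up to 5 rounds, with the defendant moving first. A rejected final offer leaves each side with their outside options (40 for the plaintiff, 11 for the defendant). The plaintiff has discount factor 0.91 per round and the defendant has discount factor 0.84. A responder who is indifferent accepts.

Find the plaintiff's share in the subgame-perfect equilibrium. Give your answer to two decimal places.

74.75

Solve by backward induction from round 5.
Round 5 (the defendant proposes): the plaintiff gets 40 if talks fail, so the defendant offers 40 and keeps 160.
Round 4 (the plaintiff proposes): the defendant can get 160 next round, worth 0.84 × 160 = 134.4 now, so the plaintiff offers 134.4, keeping 65.6.
Round 3 (the defendant proposes): the plaintiff can get 65.6 next round, worth 0.91 × 65.6 = 59.696 now, so the defendant offers 59.696, keeping 140.304.
Round 2 (the plaintiff proposes): the defendant can get 140.304 next round, worth 0.84 × 140.304 = 117.85536 now; the plaintiff offers that and keeps 82.14464.
Round 1 (the defendant proposes): the plaintiff can get 82.14464 next round, worth 0.91 × 82.14464 = 74.7516224 now. The defendant offers 74.7516224 and keeps 200 − 74.7516224 = 125.2483776.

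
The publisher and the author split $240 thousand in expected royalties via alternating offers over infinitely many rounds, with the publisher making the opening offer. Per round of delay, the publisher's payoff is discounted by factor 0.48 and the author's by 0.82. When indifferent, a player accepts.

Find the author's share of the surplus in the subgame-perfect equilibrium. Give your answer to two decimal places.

In a stationary SPE each proposer offers the other exactly their discounted continuation value.
If the publisher keeps x when proposing and the author keeps y when proposing, then x = 240 − 0.82y and y = 240 − 0.48x.
Solving: x = 240(1 − 0.82) / (1 − 0.48·0.82) = 43.2 / 0.6064 ≈ 71.2401.
The author gets 240 − 71.2401 ≈ 168.7599.

168.76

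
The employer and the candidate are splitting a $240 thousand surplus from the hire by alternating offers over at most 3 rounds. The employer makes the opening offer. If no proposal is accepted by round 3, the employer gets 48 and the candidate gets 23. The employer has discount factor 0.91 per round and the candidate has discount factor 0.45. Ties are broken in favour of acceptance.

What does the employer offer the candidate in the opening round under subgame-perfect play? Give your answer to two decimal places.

By backward induction:
Round 3 (the employer proposes): the candidate gets 23 if talks fail, so the employer offers 23 and keeps 217.
Round 2 (the candidate proposes): the employer can get 217 next round, worth 0.91 × 217 = 197.47 now, so the candidate offers 197.47, keeping 42.53.
Round 1 (the employer proposes): the candidate can get 42.53 next round, worth 0.45 × 42.53 = 19.1385 now; the employer offers that and keeps 220.8615.

19.14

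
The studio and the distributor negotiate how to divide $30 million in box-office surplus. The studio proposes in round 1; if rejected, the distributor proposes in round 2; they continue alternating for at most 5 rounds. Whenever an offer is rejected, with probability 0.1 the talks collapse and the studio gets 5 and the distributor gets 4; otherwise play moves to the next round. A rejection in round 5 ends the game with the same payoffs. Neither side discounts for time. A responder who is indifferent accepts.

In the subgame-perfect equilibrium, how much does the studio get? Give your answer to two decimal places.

22.58

Round 5 (the studio proposes): the distributor gets 4 if talks fail, so the studio offers 4 and keeps 26.
Round 4 (the distributor proposes): rejecting gives the studio an expected 0.9 × 26 + 0.1 × 5 = 23.9, so the distributor offers 23.9, keeping 6.1.
Round 3 (the studio proposes): rejecting gives the distributor an expected 0.9 × 6.1 + 0.1 × 4 = 5.89. The studio offers 5.89 and keeps 30 − 5.89 = 24.11.
Round 2 (the distributor proposes): rejecting gives the studio an expected 0.9 × 24.11 + 0.1 × 5 = 22.199; the distributor offers that and keeps 7.801.
Round 1 (the studio proposes): rejecting gives the distributor an expected 0.9 × 7.801 + 0.1 × 4 = 7.4209; the studio offers that and keeps 22.5791.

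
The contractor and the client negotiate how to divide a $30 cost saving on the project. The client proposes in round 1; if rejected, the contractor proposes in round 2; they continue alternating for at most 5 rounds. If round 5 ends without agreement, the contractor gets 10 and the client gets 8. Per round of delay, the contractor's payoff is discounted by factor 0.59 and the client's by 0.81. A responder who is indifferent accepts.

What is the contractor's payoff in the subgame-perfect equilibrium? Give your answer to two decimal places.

Round 5 (the client proposes): the contractor gets 10 if talks fail, so the client offers 10 and keeps 20.
Round 4 (the contractor proposes): the client can get 20 next round, worth 0.81 × 20 = 16.2 now. The contractor offers 16.2 and keeps 30 − 16.2 = 13.8.
Round 3 (the client proposes): the contractor can get 13.8 next round, worth 0.59 × 13.8 = 8.142 now. The client offers 8.142 and keeps 30 − 8.142 = 21.858.
Round 2 (the contractor proposes): the client can get 21.858 next round, worth 0.81 × 21.858 = 17.70498 now; the contractor offers that and keeps 12.29502.
Round 1 (the client proposes): the contractor can get 12.29502 next round, worth 0.59 × 12.29502 = 7.2540618 now; the client offers that and keeps 22.7459382.

7.25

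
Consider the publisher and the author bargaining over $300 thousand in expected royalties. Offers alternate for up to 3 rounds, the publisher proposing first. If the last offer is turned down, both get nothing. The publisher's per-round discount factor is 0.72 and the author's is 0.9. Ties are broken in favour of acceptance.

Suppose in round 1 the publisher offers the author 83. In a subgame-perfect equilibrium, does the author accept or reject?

Round 3 (the publisher proposes): rejection yields 0 for the author; the publisher offers 0 and keeps 300.
Round 2 (the author proposes): the publisher can get 300 next round, worth 0.72 × 300 = 216 now; the author offers that and keeps 84.
So by rejecting in round 1, the author gets 84 next round, worth 0.9 × 84 = 75.6 now.
Offer 83 ≥ 75.6, so the author accepts.

Accept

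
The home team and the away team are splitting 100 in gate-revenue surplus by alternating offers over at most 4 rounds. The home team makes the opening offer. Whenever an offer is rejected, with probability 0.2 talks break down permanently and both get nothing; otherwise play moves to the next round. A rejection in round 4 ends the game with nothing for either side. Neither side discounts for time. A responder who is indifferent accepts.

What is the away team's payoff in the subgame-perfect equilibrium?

Round 4 (the away team proposes): rejection yields 0 for the home team; the away team offers 0 and keeps 100.
Round 3 (the home team proposes): rejecting gives the away team an expected 0.8 × 100 = 80. The home team offers 80 and keeps 100 − 80 = 20.
Round 2 (the away team proposes): rejecting gives the home team an expected 0.8 × 20 = 16. The away team offers 16 and keeps 100 − 16 = 84.
Round 1 (the home team proposes): rejecting gives the away team an expected 0.8 × 84 = 67.2, so the home team offers 67.2, keeping 32.8.

67.2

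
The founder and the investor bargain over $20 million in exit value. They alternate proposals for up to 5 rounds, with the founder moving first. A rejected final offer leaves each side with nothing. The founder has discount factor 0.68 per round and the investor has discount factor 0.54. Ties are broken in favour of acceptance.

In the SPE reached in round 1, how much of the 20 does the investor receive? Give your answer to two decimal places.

4.73

Round 5 (the founder proposes): the investor will accept anything ≥ 0, so the founder offers 0 and keeps 20.
Round 4 (the investor proposes): the founder can get 20 next round, worth 0.68 × 20 = 13.6 now, so the investor offers 13.6, keeping 6.4.
Round 3 (the founder proposes): the investor can get 6.4 next round, worth 0.54 × 6.4 = 3.456 now, so the founder offers 3.456, keeping 16.544.
Round 2 (the investor proposes): the founder can get 16.544 next round, worth 0.68 × 16.544 = 11.24992 now. The investor offers 11.24992 and keeps 20 − 11.24992 = 8.75008.
Round 1 (the founder proposes): the investor can get 8.75008 next round, worth 0.54 × 8.75008 = 4.7250432 now. The founder offers 4.7250432 and keeps 20 − 4.7250432 = 15.2749568.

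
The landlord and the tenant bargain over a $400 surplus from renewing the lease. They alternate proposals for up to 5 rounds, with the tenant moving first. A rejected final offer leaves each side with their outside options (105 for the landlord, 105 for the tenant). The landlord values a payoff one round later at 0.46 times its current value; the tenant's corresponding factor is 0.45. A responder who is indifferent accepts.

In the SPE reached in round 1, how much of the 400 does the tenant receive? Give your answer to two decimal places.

Round 5 (the tenant proposes): the landlord gets 105 if talks fail, so the tenant offers 105 and keeps 295.
Round 4 (the landlord proposes): the tenant can get 295 next round, worth 0.45 × 295 = 132.75 now. The landlord offers 132.75 and keeps 400 − 132.75 = 267.25.
Round 3 (the tenant proposes): the landlord can get 267.25 next round, worth 0.46 × 267.25 = 122.935 now. The tenant offers 122.935 and keeps 400 − 122.935 = 277.065.
Round 2 (the landlord proposes): the tenant can get 277.065 next round, worth 0.45 × 277.065 = 124.67925 now. The landlord offers 124.67925 and keeps 400 − 124.67925 = 275.32075.
Round 1 (the tenant proposes): the landlord can get 275.32075 next round, worth 0.46 × 275.32075 = 126.647545 now. The tenant offers 126.647545 and keeps 400 − 126.647545 = 273.352455.

273.35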